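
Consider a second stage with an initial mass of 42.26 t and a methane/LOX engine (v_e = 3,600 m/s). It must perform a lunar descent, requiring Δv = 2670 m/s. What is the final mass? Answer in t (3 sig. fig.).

Rocket equation: m₀/m_f = exp(Δv / v_e) = exp(2670 / 3600.0) = exp(0.7417) = 2.0994.
m_f = m₀ / 2.0994 = 42.26 / 2.0994 = 20.1296 t.

final mass ≈ 20.1 t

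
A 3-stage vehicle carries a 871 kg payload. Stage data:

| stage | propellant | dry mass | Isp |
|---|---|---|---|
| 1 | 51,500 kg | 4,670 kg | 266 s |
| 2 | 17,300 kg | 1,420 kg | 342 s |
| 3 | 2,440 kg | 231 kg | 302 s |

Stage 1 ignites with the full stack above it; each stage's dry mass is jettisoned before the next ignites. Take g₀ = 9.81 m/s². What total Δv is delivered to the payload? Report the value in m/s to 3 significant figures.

Δv ≈ 11300 m/s

Ignition mass of stage 1 = 51,500+4,670 + 17,300+1,420 + 2,440+231 + 871 = 78,432 kg.
Stage 1: m₀ = 78,432 kg, m_f = 78,432 − 51,500 = 26,932 kg; Δv = 266×9.81×ln(2.912) = 2609.5×1.0689 ≈ 2789 m/s.
Stage 2: m₀ = 22,262 kg, m_f = 22,262 − 17,300 = 4,962 kg; Δv = 342×9.81×ln(4.486) = 3355.0×1.5011 ≈ 5036 m/s.
Stage 3: m₀ = 3,542 kg, m_f = 3,542 − 2,440 = 1,102 kg; Δv = 302×9.81×ln(3.214) = 2962.6×1.1676 ≈ 3459 m/s.
Total Δv = 2789 + 5036 + 3459 = 11284 m/s.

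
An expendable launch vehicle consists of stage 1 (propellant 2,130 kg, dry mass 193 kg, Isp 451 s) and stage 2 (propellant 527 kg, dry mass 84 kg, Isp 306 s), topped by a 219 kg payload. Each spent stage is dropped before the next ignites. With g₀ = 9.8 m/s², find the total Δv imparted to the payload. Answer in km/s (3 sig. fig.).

Ignition mass of stage 1 = 2,130+193 + 527+84 + 219 = 3,153 kg.
Stage 1: m₀ = 3,153 kg, m_f = 3,153 − 2,130 = 1,023 kg; Δv = 451×9.8×ln(3.082) = 4419.8×1.1256 ≈ 4975 m/s.
Stage 2: m₀ = 830 kg, m_f = 830 − 527 = 303 kg; Δv = 306×9.8×ln(2.739) = 2998.8×1.0077 ≈ 3022 m/s.
Total Δv = 4975 + 3022 = 7997 m/s.

Δv ≈ 8.00 km/s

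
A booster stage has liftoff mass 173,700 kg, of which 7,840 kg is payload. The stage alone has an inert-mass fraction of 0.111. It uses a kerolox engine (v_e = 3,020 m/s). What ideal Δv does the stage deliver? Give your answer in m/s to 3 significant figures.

Stage wet mass = m₀ − payload = 173,700 − 7,840 = 165,860 kg.
Stage dry mass = ε × stage wet mass = 0.111 × 165,860 = 18,410.5 kg.
Burnout mass m_f = stage dry + payload = 18,410.5 + 7,840 = 26,250.5 kg.
From the ideal rocket equation, Δv = v_e · ln(173,700/26,250.5) = 3020.0 × ln(6.617) = 3020.0 × 1.8896 ≈ 5707 m/s.

Δv ≈ 5710 m/s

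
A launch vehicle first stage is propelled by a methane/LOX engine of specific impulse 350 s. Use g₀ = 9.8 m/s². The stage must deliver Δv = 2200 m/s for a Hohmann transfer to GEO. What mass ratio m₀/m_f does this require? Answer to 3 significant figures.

mass ratio ≈ 1.90

v_e = Isp · g₀ = 350 × 9.8 = 3430.0 m/s.
Rocket equation: m₀/m_f = exp(Δv / v_e) = exp(2200 / 3430.0) = exp(0.6414) = 1.8991.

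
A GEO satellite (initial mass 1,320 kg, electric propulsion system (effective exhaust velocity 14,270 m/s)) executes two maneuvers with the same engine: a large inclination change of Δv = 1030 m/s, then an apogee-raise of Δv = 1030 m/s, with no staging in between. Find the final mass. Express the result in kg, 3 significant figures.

After the first burn: m = 1320 × exp(−1030/14270.0) = 1320 × 0.93036 = 1,228.08 kg.
After the second burn: m = 1,228.08 × exp(−1030/14270.0) = 1,228.08 × 0.93036 = 1,142.56 kg.

final mass ≈ 1140 kg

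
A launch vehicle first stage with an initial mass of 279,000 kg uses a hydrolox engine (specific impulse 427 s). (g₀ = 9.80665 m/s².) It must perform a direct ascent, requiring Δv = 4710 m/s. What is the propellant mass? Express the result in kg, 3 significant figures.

v_e = Isp · g₀ = 427 × 9.80665 = 4187.4 m/s.
m₀/m_f = exp(Δv / v_e) = exp(4710 / 4187.4) = exp(1.1248) = 3.0796.
m_f = 279,000 / 3.0796 = 90,596.2 kg, so propellant = m₀ − m_f = 279,000 − 90,596.2 = 188,403.8 kg.

propellant mass ≈ 188000 kg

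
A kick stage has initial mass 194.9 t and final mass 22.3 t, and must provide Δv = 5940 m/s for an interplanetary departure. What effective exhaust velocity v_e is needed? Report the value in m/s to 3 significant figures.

v_e ≈ 2740 m/s

ln(m₀/m_f) = ln(194900/22300) = ln(8.74) = 2.1679.
By the Tsiolkovsky rocket equation, v_e = Δv / ln(m₀/m_f) = 5940 / 2.1679 = 2740.0 m/s.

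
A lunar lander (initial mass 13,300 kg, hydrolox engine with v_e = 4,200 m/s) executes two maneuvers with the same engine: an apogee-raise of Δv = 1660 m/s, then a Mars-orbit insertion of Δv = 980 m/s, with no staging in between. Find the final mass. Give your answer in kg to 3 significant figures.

After the first burn: m = 13300 × exp(−1660/4200.0) = 13300 × 0.67352 = 8,957.82 kg.
After the second burn: m = 8,957.82 × exp(−980/4200.0) = 8,957.82 × 0.79189 = 7,093.61 kg.

final mass ≈ 7090 kg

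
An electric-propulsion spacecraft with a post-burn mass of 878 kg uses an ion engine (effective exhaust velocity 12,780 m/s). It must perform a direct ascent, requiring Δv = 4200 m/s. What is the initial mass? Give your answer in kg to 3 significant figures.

initial mass ≈ 1220 kg

Using Δv = v_e ln(m₀/m_f): m₀/m_f = exp(Δv / v_e) = exp(4200 / 12780.0) = exp(0.3286) = 1.3891.
m₀ = m_f × 1.3891 = 878 × 1.3891 = 1,219.63 kg.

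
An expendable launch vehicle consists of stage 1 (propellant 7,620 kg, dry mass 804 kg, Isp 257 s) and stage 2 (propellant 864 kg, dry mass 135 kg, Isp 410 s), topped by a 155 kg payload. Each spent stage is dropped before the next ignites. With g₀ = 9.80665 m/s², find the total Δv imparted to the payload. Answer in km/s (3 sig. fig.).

Δv ≈ 9.55 km/s

Ignition mass of stage 1 = 7,620+804 + 864+135 + 155 = 9,578 kg.
Stage 1: m₀ = 9,578 kg, m_f = 9,578 − 7,620 = 1,958 kg; Δv = 257×9.80665×ln(4.892) = 2520.3×1.5875 ≈ 4001 m/s.
Stage 2: m₀ = 1,154 kg, m_f = 1,154 − 864 = 290 kg; Δv = 410×9.80665×ln(3.979) = 4020.7×1.3811 ≈ 5553 m/s.
Total Δv = 4001 + 5553 = 9554 m/s.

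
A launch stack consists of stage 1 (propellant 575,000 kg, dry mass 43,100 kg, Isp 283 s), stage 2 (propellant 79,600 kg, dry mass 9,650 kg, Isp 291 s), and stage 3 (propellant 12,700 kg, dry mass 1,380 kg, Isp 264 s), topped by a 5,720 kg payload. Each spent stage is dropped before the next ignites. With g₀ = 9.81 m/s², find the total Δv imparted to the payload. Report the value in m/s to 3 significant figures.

Δv ≈ 10700 m/s

Ignition mass of stage 1 = 575,000+43,100 + 79,600+9,650 + 12,700+1,380 + 5,720 = 727,150 kg.
Stage 1: m₀ = 727,150 kg, m_f = 727,150 − 575,000 = 152,150 kg; Δv = 283×9.81×ln(4.779) = 2776.2×1.5643 ≈ 4343 m/s.
Stage 2: m₀ = 109,050 kg, m_f = 109,050 − 79,600 = 29,450 kg; Δv = 291×9.81×ln(3.703) = 2854.7×1.3091 ≈ 3737 m/s.
Stage 3: m₀ = 19,800 kg, m_f = 19,800 − 12,700 = 7,100 kg; Δv = 264×9.81×ln(2.789) = 2589.8×1.0256 ≈ 2656 m/s.
Total Δv = 4343 + 3737 + 2656 = 10736 m/s.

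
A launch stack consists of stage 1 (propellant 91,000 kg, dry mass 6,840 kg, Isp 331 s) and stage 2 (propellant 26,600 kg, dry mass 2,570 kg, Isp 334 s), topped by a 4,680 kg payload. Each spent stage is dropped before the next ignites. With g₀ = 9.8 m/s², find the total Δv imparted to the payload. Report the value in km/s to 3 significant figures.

Ignition mass of stage 1 = 91,000+6,840 + 26,600+2,570 + 4,680 = 131,690 kg.
Stage 1: m₀ = 131,690 kg, m_f = 131,690 − 91,000 = 40,690 kg; Δv = 331×9.8×ln(3.236) = 3243.8×1.1745 ≈ 3810 m/s.
Stage 2: m₀ = 33,850 kg, m_f = 33,850 − 26,600 = 7,250 kg; Δv = 334×9.8×ln(4.669) = 3273.2×1.5409 ≈ 5044 m/s.
Total Δv = 3810 + 5044 = 8854 m/s.

Δv ≈ 8.85 km/s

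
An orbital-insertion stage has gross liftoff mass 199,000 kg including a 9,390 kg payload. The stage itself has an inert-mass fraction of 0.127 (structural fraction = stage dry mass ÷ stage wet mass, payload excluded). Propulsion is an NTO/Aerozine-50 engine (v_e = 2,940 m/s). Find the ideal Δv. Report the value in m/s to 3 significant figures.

Δv ≈ 5240 m/s

Stage wet mass = m₀ − payload = 199,000 − 9,390 = 189,610 kg.
Stage dry mass = ε × stage wet mass = 0.127 × 189,610 = 24,080.5 kg.
Burnout mass m_f = stage dry + payload = 24,080.5 + 9,390 = 33,470.5 kg.
Rocket equation: Δv = v_e · ln(199,000/33,470.5) = 2940.0 × ln(5.946) = 2940.0 × 1.7826 ≈ 5241 m/s.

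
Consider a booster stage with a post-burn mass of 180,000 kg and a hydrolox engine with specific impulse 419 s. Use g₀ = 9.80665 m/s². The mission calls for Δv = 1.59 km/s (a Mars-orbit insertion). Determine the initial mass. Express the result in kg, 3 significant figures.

initial mass ≈ 265000 kg

v_e = Isp · g₀ = 419 × 9.80665 = 4109.0 m/s.
Rocket equation: m₀/m_f = exp(Δv / v_e) = exp(1590 / 4109.0) = exp(0.3870) = 1.4725.
m₀ = m_f × 1.4725 = 180,000 × 1.4725 = 265,050 kg.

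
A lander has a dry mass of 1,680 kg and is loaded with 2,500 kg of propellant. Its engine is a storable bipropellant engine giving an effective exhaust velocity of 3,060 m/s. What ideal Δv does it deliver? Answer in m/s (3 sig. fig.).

Δv ≈ 2790 m/s

m₀ = m_dry + m_prop = 1,680 + 2,500 = 4,180 kg.
Δv = v_e · ln(m₀/m_f) = 3060.0 × ln(2.488) = 3060.0 × 0.9115 ≈ 2789.2 m/s.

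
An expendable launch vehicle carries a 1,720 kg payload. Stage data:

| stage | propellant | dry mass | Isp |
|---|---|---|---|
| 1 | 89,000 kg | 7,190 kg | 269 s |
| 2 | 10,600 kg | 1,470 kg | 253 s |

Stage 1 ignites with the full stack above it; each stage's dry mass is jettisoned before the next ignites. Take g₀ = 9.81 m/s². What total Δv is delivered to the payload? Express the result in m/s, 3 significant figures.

Ignition mass of stage 1 = 89,000+7,190 + 10,600+1,470 + 1,720 = 109,980 kg.
Stage 1: m₀ = 109,980 kg, m_f = 109,980 − 89,000 = 20,980 kg; Δv = 269×9.81×ln(5.242) = 2638.9×1.6567 ≈ 4372 m/s.
Stage 2: m₀ = 13,790 kg, m_f = 13,790 − 10,600 = 3,190 kg; Δv = 253×9.81×ln(4.323) = 2481.9×1.4639 ≈ 3633 m/s.
Total Δv = 4372 + 3633 = 8005 m/s.

Δv ≈ 8010 m/s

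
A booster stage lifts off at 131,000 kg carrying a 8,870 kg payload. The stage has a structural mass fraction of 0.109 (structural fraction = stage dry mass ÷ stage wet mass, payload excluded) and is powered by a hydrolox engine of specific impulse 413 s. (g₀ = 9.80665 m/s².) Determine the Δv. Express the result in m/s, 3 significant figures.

Δv ≈ 7190 m/s

Stage wet mass = m₀ − payload = 131,000 − 8,870 = 122,130 kg.
Stage dry mass = ε × stage wet mass = 0.109 × 122,130 = 13,312.2 kg.
Burnout mass m_f = stage dry + payload = 13,312.2 + 8,870 = 22,182.2 kg.
v_e = Isp · g₀ = 413 × 9.80665 = 4050.1 m/s.
Δv = v_e · ln(131,000/22,182.2) = 4050.1 × ln(5.906) = 4050.1 × 1.7759 ≈ 7193 m/s.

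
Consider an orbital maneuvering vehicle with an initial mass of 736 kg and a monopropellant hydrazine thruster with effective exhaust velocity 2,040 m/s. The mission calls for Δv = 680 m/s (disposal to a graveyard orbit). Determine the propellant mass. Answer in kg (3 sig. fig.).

propellant mass ≈ 209 kg

By the Tsiolkovsky rocket equation, m₀/m_f = exp(Δv / v_e) = exp(680 / 2040.0) = exp(0.3333) = 1.3956.
m_f = 736 / 1.3956 = 527.372 kg, so propellant = m₀ − m_f = 736 − 527.372 = 208.628 kg.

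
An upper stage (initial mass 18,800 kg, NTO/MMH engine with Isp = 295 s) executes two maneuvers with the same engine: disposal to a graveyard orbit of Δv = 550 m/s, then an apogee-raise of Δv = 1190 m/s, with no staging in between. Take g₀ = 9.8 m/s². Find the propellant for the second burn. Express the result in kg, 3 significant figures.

propellant for the second burn ≈ 5240 kg

v_e = Isp · g₀ = 295 × 9.8 = 2891.0 m/s.
After the first burn: m = 18800 × exp(−550/2891.0) = 18800 × 0.82676 = 15,543.1 kg.
After the second burn: m = 15,543.1 × exp(−1190/2891.0) = 15,543.1 × 0.66257 = 10,298.4 kg.
Second-burn propellant = 15,543.1 − 10,298.4 = 5,244.7 kg.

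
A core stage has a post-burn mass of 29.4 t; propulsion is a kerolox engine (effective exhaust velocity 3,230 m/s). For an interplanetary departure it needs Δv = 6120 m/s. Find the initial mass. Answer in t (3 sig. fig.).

initial mass ≈ 196 t

By the Tsiolkovsky rocket equation, m₀/m_f = exp(Δv / v_e) = exp(6120 / 3230.0) = exp(1.8947) = 6.6508.
m₀ = m_f × 6.6508 = 29.4 × 6.6508 = 195.534 t.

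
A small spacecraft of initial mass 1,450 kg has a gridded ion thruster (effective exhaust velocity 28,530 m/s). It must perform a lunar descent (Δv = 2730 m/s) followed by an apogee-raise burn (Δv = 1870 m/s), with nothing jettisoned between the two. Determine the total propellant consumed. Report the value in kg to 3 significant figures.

total propellant consumed ≈ 216 kg

After the first burn: m = 1450 × exp(−2730/28530.0) = 1450 × 0.90875 = 1,317.69 kg.
After the second burn: m = 1,317.69 × exp(−1870/28530.0) = 1,317.69 × 0.93656 = 1,234.1 kg.
Total propellant = m₀ − m_final = 1450 − 1,234.1 = 215.9 kg.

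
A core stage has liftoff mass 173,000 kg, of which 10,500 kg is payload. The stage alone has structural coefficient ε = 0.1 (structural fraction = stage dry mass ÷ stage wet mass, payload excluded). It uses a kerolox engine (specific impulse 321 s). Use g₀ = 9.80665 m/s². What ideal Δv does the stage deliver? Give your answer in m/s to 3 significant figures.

Δv ≈ 5880 m/s

Stage wet mass = m₀ − payload = 173,000 − 10,500 = 162,500 kg.
Stage dry mass = ε × stage wet mass = 0.1 × 162,500 = 16,250 kg.
Burnout mass m_f = stage dry + payload = 16,250 + 10,500 = 26,750 kg.
v_e = Isp · g₀ = 321 × 9.80665 = 3147.9 m/s.
Δv = v_e · ln(173,000/26,750) = 3147.9 × ln(6.467) = 3147.9 × 1.8668 ≈ 5876 m/s.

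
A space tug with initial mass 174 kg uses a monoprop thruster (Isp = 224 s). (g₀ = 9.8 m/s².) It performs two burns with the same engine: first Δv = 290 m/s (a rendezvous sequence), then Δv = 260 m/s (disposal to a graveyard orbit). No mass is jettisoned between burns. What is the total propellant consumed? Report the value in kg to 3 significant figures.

v_e = Isp · g₀ = 224 × 9.8 = 2195.2 m/s.
After the first burn: m = 174 × exp(−290/2195.2) = 174 × 0.87625 = 152.468 kg.
After the second burn: m = 152.468 × exp(−260/2195.2) = 152.468 × 0.88830 = 135.437 kg.
Total propellant = m₀ − m_final = 174 − 135.437 = 38.563 kg.

total propellant consumed ≈ 38.6 kg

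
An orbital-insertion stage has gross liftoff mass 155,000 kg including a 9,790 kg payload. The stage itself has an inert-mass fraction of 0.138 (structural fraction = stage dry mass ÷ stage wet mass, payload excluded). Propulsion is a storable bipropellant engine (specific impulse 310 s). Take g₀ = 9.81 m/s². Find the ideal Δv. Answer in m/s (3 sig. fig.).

Δv ≈ 5010 m/s

Stage wet mass = m₀ − payload = 155,000 − 9,790 = 145,210 kg.
Stage dry mass = ε × stage wet mass = 0.138 × 145,210 = 20,039 kg.
Burnout mass m_f = stage dry + payload = 20,039 + 9,790 = 29,829 kg.
v_e = Isp · g₀ = 310 × 9.81 = 3041.1 m/s.
By the Tsiolkovsky rocket equation, Δv = v_e · ln(155,000/29,829) = 3041.1 × ln(5.196) = 3041.1 × 1.6479 ≈ 5012 m/s.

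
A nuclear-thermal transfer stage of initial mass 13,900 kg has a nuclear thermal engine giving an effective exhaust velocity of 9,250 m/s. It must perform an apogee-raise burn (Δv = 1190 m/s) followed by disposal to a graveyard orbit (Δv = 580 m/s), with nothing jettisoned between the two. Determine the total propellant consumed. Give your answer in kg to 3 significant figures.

total propellant consumed ≈ 2420 kg

After the first burn: m = 13900 × exp(−1190/9250.0) = 13900 × 0.87928 = 12,222 kg.
After the second burn: m = 12,222 × exp(−580/9250.0) = 12,222 × 0.93922 = 11,479.1 kg.
Total propellant = m₀ − m_final = 13900 − 11,479.1 = 2,420.9 kg.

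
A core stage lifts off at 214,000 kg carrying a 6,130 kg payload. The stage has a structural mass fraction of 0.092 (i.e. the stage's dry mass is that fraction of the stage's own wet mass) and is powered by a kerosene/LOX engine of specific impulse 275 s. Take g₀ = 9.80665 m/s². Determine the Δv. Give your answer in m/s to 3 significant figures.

Δv ≈ 5760 m/s

Stage wet mass = m₀ − payload = 214,000 − 6,130 = 207,870 kg.
Stage dry mass = ε × stage wet mass = 0.092 × 207,870 = 19,124 kg.
Burnout mass m_f = stage dry + payload = 19,124 + 6,130 = 25,254 kg.
v_e = Isp · g₀ = 275 × 9.80665 = 2696.8 m/s.
Δv = v_e · ln(214,000/25,254) = 2696.8 × ln(8.474) = 2696.8 × 2.1370 ≈ 5763 m/s.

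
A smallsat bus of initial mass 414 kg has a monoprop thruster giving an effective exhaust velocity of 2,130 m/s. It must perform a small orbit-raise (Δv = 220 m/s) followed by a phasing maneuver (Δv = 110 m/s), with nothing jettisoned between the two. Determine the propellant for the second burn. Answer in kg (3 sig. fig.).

After the first burn: m = 414 × exp(−220/2130.0) = 414 × 0.90187 = 373.374 kg.
After the second burn: m = 373.374 × exp(−110/2130.0) = 373.374 × 0.94967 = 354.582 kg.
Second-burn propellant = 373.374 − 354.582 = 18.792 kg.

propellant for the second burn ≈ 18.8 kg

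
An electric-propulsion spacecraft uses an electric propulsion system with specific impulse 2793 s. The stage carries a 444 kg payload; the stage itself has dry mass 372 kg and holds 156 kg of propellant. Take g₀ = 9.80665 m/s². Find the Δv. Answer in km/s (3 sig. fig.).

Δv ≈ 4.79 km/s

v_e = Isp · g₀ = 2793 × 9.80665 = 27390.0 m/s.
m₀ = payload + dry + propellant = 444 + 372 + 156 = 972 kg.
m_f = payload + dry = 444 + 372 = 816 kg.
By the Tsiolkovsky rocket equation, Δv = v_e · ln(m₀/m_f) = 27390.0 × ln(1.191) = 27390.0 × 0.1749 ≈ 4791.6 m/s.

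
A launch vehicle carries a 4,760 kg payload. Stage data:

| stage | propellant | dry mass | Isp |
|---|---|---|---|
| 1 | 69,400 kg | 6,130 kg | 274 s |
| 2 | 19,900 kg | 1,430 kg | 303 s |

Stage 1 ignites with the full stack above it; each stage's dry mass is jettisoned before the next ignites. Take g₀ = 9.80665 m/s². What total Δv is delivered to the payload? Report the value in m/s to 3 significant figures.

Ignition mass of stage 1 = 69,400+6,130 + 19,900+1,430 + 4,760 = 101,620 kg.
Stage 1: m₀ = 101,620 kg, m_f = 101,620 − 69,400 = 32,220 kg; Δv = 274×9.80665×ln(3.154) = 2687.0×1.1487 ≈ 3086 m/s.
Stage 2: m₀ = 26,090 kg, m_f = 26,090 − 19,900 = 6,190 kg; Δv = 303×9.80665×ln(4.215) = 2971.4×1.4386 ≈ 4275 m/s.
Total Δv = 3086 + 4275 = 7361 m/s.

Δv ≈ 7360 m/s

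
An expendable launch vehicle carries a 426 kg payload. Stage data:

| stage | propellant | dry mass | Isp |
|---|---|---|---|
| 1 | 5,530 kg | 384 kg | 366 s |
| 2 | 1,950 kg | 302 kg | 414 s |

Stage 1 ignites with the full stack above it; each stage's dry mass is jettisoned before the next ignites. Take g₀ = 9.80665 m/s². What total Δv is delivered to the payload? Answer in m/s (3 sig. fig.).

Δv ≈ 8990 m/s

Ignition mass of stage 1 = 5,530+384 + 1,950+302 + 426 = 8,592 kg.
Stage 1: m₀ = 8,592 kg, m_f = 8,592 − 5,530 = 3,062 kg; Δv = 366×9.80665×ln(2.806) = 3589.2×1.0318 ≈ 3703 m/s.
Stage 2: m₀ = 2,678 kg, m_f = 2,678 − 1,950 = 728 kg; Δv = 414×9.80665×ln(3.679) = 4060.0×1.3025 ≈ 5288 m/s.
Total Δv = 3703 + 5288 = 8991 m/s.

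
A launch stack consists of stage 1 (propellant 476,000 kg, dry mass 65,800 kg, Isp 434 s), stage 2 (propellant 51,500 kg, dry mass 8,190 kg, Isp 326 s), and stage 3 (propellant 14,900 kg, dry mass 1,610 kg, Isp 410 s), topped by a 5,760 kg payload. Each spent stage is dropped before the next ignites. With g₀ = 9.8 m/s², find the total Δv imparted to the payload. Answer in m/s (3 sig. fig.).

Δv ≈ 13700 m/s

Ignition mass of stage 1 = 476,000+65,800 + 51,500+8,190 + 14,900+1,610 + 5,760 = 623,760 kg.
Stage 1: m₀ = 623,760 kg, m_f = 623,760 − 476,000 = 147,760 kg; Δv = 434×9.8×ln(4.221) = 4253.2×1.4402 ≈ 6125 m/s.
Stage 2: m₀ = 81,960 kg, m_f = 81,960 − 51,500 = 30,460 kg; Δv = 326×9.8×ln(2.691) = 3194.8×0.9898 ≈ 3162 m/s.
Stage 3: m₀ = 22,270 kg, m_f = 22,270 − 14,900 = 7,370 kg; Δv = 410×9.8×ln(3.022) = 4018.0×1.1058 ≈ 4443 m/s.
Total Δv = 6125 + 3162 + 4443 = 13730 m/s.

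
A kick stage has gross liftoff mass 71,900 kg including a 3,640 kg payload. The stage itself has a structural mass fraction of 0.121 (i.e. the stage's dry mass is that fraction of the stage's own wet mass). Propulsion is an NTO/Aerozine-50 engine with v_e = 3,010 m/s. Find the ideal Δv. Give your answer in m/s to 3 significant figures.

Stage wet mass = m₀ − payload = 71,900 − 3,640 = 68,260 kg.
Stage dry mass = ε × stage wet mass = 0.121 × 68,260 = 8,259.46 kg.
Burnout mass m_f = stage dry + payload = 8,259.46 + 3,640 = 11,899.46 kg.
By the Tsiolkovsky rocket equation, Δv = v_e · ln(71,900/11,899.46) = 3010.0 × ln(6.042) = 3010.0 × 1.7988 ≈ 5414 m/s.

Δv ≈ 5410 m/s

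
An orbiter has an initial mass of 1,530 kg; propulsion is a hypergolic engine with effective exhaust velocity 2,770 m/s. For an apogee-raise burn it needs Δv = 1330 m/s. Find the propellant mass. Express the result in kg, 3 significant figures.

propellant mass ≈ 583 kg

m₀/m_f = exp(Δv / v_e) = exp(1330 / 2770.0) = exp(0.4801) = 1.6163.
m_f = 1,530 / 1.6163 = 946.606 kg, so propellant = m₀ − m_f = 1,530 − 946.606 = 583.394 kg.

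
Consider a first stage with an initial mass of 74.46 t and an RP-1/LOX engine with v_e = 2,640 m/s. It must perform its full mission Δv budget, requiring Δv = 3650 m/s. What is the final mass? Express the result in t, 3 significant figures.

final mass ≈ 18.7 t

By the Tsiolkovsky rocket equation, m₀/m_f = exp(Δv / v_e) = exp(3650 / 2640.0) = exp(1.3826) = 3.9852.
m_f = m₀ / 3.9852 = 74.46 / 3.9852 = 18.6841 t.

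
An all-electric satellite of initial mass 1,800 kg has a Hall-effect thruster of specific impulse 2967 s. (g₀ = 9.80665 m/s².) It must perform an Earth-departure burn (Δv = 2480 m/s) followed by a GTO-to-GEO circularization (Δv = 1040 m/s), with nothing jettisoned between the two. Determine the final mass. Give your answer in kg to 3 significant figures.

final mass ≈ 1590 kg

v_e = Isp · g₀ = 2967 × 9.80665 = 29096.3 m/s.
After the first burn: m = 1800 × exp(−2480/29096.3) = 1800 × 0.91830 = 1,652.94 kg.
After the second burn: m = 1,652.94 × exp(−1040/29096.3) = 1,652.94 × 0.96489 = 1,594.91 kg.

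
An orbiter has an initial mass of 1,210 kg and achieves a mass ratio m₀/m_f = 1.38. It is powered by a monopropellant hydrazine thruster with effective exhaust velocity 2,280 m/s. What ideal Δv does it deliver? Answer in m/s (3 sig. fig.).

Δv ≈ 734 m/s

Rocket equation: Δv = v_e · ln(1.38) = 2280.0 × 0.3221 ≈ 734.4 m/s.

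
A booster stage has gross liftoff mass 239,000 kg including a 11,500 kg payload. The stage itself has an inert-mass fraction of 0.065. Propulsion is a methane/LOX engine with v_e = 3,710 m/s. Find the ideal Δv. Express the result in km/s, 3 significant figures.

Δv ≈ 8.19 km/s

Stage wet mass = m₀ − payload = 239,000 − 11,500 = 227,500 kg.
Stage dry mass = ε × stage wet mass = 0.065 × 227,500 = 14,787.5 kg.
Burnout mass m_f = stage dry + payload = 14,787.5 + 11,500 = 26,287.5 kg.
Rocket equation: Δv = v_e · ln(239,000/26,287.5) = 3710.0 × ln(9.092) = 3710.0 × 2.2074 ≈ 8189 m/s.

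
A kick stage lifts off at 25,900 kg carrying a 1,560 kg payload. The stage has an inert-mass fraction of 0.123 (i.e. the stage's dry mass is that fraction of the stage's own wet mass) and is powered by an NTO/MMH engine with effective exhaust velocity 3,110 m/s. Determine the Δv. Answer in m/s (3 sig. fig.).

Δv ≈ 5410 m/s

Stage wet mass = m₀ − payload = 25,900 − 1,560 = 24,340 kg.
Stage dry mass = ε × stage wet mass = 0.123 × 24,340 = 2,993.82 kg.
Burnout mass m_f = stage dry + payload = 2,993.82 + 1,560 = 4,553.82 kg.
From the ideal rocket equation, Δv = v_e · ln(25,900/4,553.82) = 3110.0 × ln(5.688) = 3110.0 × 1.7383 ≈ 5406 m/s.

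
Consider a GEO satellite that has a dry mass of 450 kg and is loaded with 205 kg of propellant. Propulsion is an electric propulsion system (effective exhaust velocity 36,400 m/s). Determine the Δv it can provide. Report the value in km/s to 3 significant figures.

Δv ≈ 13.7 km/s

m₀ = m_dry + m_prop = 450 + 205 = 655 kg.
From the ideal rocket equation, Δv = v_e · ln(m₀/m_f) = 36400.0 × ln(1.456) = 36400.0 × 0.3754 ≈ 13664.1 m/s.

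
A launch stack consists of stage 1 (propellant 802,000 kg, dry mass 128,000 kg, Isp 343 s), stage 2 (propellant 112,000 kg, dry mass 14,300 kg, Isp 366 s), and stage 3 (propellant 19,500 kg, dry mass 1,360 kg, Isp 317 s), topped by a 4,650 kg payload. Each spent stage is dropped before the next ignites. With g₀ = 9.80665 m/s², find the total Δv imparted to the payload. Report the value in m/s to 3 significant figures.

Ignition mass of stage 1 = 802,000+128,000 + 112,000+14,300 + 19,500+1,360 + 4,650 = 1,081,810 kg.
Stage 1: m₀ = 1,081,810 kg, m_f = 1,081,810 − 802,000 = 279,810 kg; Δv = 343×9.80665×ln(3.866) = 3363.7×1.3523 ≈ 4549 m/s.
Stage 2: m₀ = 151,810 kg, m_f = 151,810 − 112,000 = 39,810 kg; Δv = 366×9.80665×ln(3.813) = 3589.2×1.3385 ≈ 4804 m/s.
Stage 3: m₀ = 25,510 kg, m_f = 25,510 − 19,500 = 6,010 kg; Δv = 317×9.80665×ln(4.245) = 3108.7×1.4456 ≈ 4494 m/s.
Total Δv = 4549 + 4804 + 4494 = 13847 m/s.

Δv ≈ 13800 m/s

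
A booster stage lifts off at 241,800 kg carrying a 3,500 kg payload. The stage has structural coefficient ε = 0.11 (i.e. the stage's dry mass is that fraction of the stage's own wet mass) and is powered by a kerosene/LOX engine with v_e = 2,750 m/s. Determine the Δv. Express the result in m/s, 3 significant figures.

Δv ≈ 5770 m/s

Stage wet mass = m₀ − payload = 241,800 − 3,500 = 238,300 kg.
Stage dry mass = ε × stage wet mass = 0.11 × 238,300 = 26,213 kg.
Burnout mass m_f = stage dry + payload = 26,213 + 3,500 = 29,713 kg.
Using Δv = v_e ln(m₀/m_f): Δv = v_e · ln(241,800/29,713) = 2750.0 × ln(8.138) = 2750.0 × 2.0965 ≈ 5765 m/s.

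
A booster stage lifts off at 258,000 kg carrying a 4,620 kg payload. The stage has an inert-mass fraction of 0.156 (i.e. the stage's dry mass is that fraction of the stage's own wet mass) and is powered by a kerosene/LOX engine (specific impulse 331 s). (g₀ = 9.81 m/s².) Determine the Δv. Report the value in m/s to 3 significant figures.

Stage wet mass = m₀ − payload = 258,000 − 4,620 = 253,380 kg.
Stage dry mass = ε × stage wet mass = 0.156 × 253,380 = 39,527.3 kg.
Burnout mass m_f = stage dry + payload = 39,527.3 + 4,620 = 44,147.3 kg.
v_e = Isp · g₀ = 331 × 9.81 = 3247.1 m/s.
Using Δv = v_e ln(m₀/m_f): Δv = v_e · ln(258,000/44,147.3) = 3247.1 × ln(5.844) = 3247.1 × 1.7654 ≈ 5733 m/s.

Δv ≈ 5730 m/s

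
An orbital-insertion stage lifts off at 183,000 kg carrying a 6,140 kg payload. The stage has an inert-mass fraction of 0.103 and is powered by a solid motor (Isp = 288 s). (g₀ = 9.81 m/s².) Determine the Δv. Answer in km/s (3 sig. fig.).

Δv ≈ 5.70 km/s

Stage wet mass = m₀ − payload = 183,000 − 6,140 = 176,860 kg.
Stage dry mass = ε × stage wet mass = 0.103 × 176,860 = 18,216.6 kg.
Burnout mass m_f = stage dry + payload = 18,216.6 + 6,140 = 24,356.6 kg.
v_e = Isp · g₀ = 288 × 9.81 = 2825.3 m/s.
Using Δv = v_e ln(m₀/m_f): Δv = v_e · ln(183,000/24,356.6) = 2825.3 × ln(7.513) = 2825.3 × 2.0167 ≈ 5698 m/s.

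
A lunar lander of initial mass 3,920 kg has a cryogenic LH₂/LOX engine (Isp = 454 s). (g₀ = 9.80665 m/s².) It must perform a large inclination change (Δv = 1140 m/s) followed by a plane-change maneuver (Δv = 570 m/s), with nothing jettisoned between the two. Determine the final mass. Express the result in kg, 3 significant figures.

final mass ≈ 2670 kg

v_e = Isp · g₀ = 454 × 9.80665 = 4452.2 m/s.
After the first burn: m = 3920 × exp(−1140/4452.2) = 3920 × 0.77410 = 3,034.47 kg.
After the second burn: m = 3,034.47 × exp(−570/4452.2) = 3,034.47 × 0.87983 = 2,669.82 kg.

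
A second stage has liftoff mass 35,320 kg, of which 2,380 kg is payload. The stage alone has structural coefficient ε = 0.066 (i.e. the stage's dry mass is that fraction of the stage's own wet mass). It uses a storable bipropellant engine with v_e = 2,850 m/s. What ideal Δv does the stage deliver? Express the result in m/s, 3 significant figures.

Stage wet mass = m₀ − payload = 35,320 − 2,380 = 32,940 kg.
Stage dry mass = ε × stage wet mass = 0.066 × 32,940 = 2,174.04 kg.
Burnout mass m_f = stage dry + payload = 2,174.04 + 2,380 = 4,554.04 kg.
Rocket equation: Δv = v_e · ln(35,320/4,554.04) = 2850.0 × ln(7.756) = 2850.0 × 2.0484 ≈ 5838 m/s.

Δv ≈ 5840 m/s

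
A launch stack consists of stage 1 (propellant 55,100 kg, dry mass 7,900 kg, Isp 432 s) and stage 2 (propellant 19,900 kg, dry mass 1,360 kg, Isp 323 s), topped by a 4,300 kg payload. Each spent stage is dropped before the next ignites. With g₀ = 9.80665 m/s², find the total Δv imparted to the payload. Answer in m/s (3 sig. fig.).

Ignition mass of stage 1 = 55,100+7,900 + 19,900+1,360 + 4,300 = 88,560 kg.
Stage 1: m₀ = 88,560 kg, m_f = 88,560 − 55,100 = 33,460 kg; Δv = 432×9.80665×ln(2.647) = 4236.5×0.9733 ≈ 4123 m/s.
Stage 2: m₀ = 25,560 kg, m_f = 25,560 − 19,900 = 5,660 kg; Δv = 323×9.80665×ln(4.516) = 3167.5×1.5076 ≈ 4775 m/s.
Total Δv = 4123 + 4775 = 8898 m/s.

Δv ≈ 8900 m/s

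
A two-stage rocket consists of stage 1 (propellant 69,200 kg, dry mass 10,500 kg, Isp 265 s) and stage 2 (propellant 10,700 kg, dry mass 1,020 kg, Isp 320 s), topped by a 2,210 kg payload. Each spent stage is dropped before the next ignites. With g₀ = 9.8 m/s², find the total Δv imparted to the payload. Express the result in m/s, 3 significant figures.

Δv ≈ 8070 m/s

Ignition mass of stage 1 = 69,200+10,500 + 10,700+1,020 + 2,210 = 93,630 kg.
Stage 1: m₀ = 93,630 kg, m_f = 93,630 − 69,200 = 24,430 kg; Δv = 265×9.8×ln(3.833) = 2597.0×1.3435 ≈ 3489 m/s.
Stage 2: m₀ = 13,930 kg, m_f = 13,930 − 10,700 = 3,230 kg; Δv = 320×9.8×ln(4.313) = 3136.0×1.4616 ≈ 4583 m/s.
Total Δv = 3489 + 4583 = 8072 m/s.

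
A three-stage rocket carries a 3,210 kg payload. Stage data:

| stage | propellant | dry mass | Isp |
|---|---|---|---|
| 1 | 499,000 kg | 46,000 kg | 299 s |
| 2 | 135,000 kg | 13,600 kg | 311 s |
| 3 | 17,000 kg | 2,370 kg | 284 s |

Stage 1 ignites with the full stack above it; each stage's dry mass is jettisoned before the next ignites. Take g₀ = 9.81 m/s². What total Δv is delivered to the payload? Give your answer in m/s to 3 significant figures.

Δv ≈ 12100 m/s

Ignition mass of stage 1 = 499,000+46,000 + 135,000+13,600 + 17,000+2,370 + 3,210 = 716,180 kg.
Stage 1: m₀ = 716,180 kg, m_f = 716,180 − 499,000 = 217,180 kg; Δv = 299×9.81×ln(3.298) = 2933.2×1.1932 ≈ 3500 m/s.
Stage 2: m₀ = 171,180 kg, m_f = 171,180 − 135,000 = 36,180 kg; Δv = 311×9.81×ln(4.731) = 3050.9×1.5542 ≈ 4742 m/s.
Stage 3: m₀ = 22,580 kg, m_f = 22,580 − 17,000 = 5,580 kg; Δv = 284×9.81×ln(4.047) = 2786.0×1.3979 ≈ 3895 m/s.
Total Δv = 3500 + 4742 + 3895 = 12137 m/s.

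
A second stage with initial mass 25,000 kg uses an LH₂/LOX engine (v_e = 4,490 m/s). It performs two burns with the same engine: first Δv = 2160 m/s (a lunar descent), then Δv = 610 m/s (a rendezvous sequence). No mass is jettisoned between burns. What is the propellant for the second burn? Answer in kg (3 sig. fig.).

propellant for the second burn ≈ 1960 kg

After the first burn: m = 25000 × exp(−2160/4490.0) = 25000 × 0.61812 = 15,453 kg.
After the second burn: m = 15,453 × exp(−610/4490.0) = 15,453 × 0.87297 = 13,490 kg.
Second-burn propellant = 15,453 − 13,490 = 1,963 kg.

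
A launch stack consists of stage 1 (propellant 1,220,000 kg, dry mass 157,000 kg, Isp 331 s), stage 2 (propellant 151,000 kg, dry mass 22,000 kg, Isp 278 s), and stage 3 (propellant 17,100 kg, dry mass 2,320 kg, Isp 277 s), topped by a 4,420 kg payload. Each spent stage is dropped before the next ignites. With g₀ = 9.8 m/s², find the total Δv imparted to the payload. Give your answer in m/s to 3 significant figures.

Δv ≈ 12200 m/s

Ignition mass of stage 1 = 1,220,000+157,000 + 151,000+22,000 + 17,100+2,320 + 4,420 = 1,573,840 kg.
Stage 1: m₀ = 1,573,840 kg, m_f = 1,573,840 − 1,220,000 = 353,840 kg; Δv = 331×9.8×ln(4.448) = 3243.8×1.4924 ≈ 4841 m/s.
Stage 2: m₀ = 196,840 kg, m_f = 196,840 − 151,000 = 45,840 kg; Δv = 278×9.8×ln(4.294) = 2724.4×1.4572 ≈ 3970 m/s.
Stage 3: m₀ = 23,840 kg, m_f = 23,840 − 17,100 = 6,740 kg; Δv = 277×9.8×ln(3.537) = 2714.6×1.2633 ≈ 3429 m/s.
Total Δv = 4841 + 3970 + 3429 = 12240 m/s.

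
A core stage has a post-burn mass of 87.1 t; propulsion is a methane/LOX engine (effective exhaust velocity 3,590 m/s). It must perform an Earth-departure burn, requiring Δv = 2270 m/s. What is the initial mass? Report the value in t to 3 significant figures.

initial mass ≈ 164 t

Rocket equation: m₀/m_f = exp(Δv / v_e) = exp(2270 / 3590.0) = exp(0.6323) = 1.8820.
m₀ = m_f × 1.8820 = 87.1 × 1.8820 = 163.922 t.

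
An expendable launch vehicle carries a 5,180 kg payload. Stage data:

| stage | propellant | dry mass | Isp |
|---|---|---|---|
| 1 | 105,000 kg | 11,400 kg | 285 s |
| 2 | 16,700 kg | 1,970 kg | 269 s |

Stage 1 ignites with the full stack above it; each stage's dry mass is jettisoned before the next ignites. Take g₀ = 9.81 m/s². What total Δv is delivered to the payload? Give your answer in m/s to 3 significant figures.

Ignition mass of stage 1 = 105,000+11,400 + 16,700+1,970 + 5,180 = 140,250 kg.
Stage 1: m₀ = 140,250 kg, m_f = 140,250 − 105,000 = 35,250 kg; Δv = 285×9.81×ln(3.979) = 2795.9×1.3810 ≈ 3861 m/s.
Stage 2: m₀ = 23,850 kg, m_f = 23,850 − 16,700 = 7,150 kg; Δv = 269×9.81×ln(3.336) = 2638.9×1.2047 ≈ 3179 m/s.
Total Δv = 3861 + 3179 = 7040 m/s.

Δv ≈ 7040 m/s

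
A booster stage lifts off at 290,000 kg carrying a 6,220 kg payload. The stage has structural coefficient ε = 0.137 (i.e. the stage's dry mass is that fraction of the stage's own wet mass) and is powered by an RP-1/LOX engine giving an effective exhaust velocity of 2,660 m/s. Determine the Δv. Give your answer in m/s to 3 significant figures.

Stage wet mass = m₀ − payload = 290,000 − 6,220 = 283,780 kg.
Stage dry mass = ε × stage wet mass = 0.137 × 283,780 = 38,877.9 kg.
Burnout mass m_f = stage dry + payload = 38,877.9 + 6,220 = 45,097.9 kg.
Rocket equation: Δv = v_e · ln(290,000/45,097.9) = 2660.0 × ln(6.43) = 2660.0 × 1.8610 ≈ 4950 m/s.

Δv ≈ 4950 m/s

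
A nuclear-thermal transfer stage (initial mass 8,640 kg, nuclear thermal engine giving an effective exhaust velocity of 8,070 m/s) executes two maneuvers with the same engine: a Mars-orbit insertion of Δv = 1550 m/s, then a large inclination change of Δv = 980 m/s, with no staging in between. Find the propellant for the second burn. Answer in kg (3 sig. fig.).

propellant for the second burn ≈ 815 kg

After the first burn: m = 8640 × exp(−1550/8070.0) = 8640 × 0.82525 = 7,130.16 kg.
After the second burn: m = 7,130.16 × exp(−980/8070.0) = 7,130.16 × 0.88565 = 6,314.83 kg.
Second-burn propellant = 7,130.16 − 6,314.83 = 815.33 kg.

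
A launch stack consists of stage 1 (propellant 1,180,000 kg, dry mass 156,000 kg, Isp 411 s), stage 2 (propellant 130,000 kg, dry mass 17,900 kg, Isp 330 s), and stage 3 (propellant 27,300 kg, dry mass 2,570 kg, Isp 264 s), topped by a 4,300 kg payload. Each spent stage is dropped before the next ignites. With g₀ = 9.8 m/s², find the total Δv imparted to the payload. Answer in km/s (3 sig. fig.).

Ignition mass of stage 1 = 1,180,000+156,000 + 130,000+17,900 + 27,300+2,570 + 4,300 = 1,518,070 kg.
Stage 1: m₀ = 1,518,070 kg, m_f = 1,518,070 − 1,180,000 = 338,070 kg; Δv = 411×9.8×ln(4.49) = 4027.8×1.5019 ≈ 6050 m/s.
Stage 2: m₀ = 182,070 kg, m_f = 182,070 − 130,000 = 52,070 kg; Δv = 330×9.8×ln(3.497) = 3234.0×1.2518 ≈ 4048 m/s.
Stage 3: m₀ = 34,170 kg, m_f = 34,170 − 27,300 = 6,870 kg; Δv = 264×9.8×ln(4.974) = 2587.2×1.6042 ≈ 4150 m/s.
Total Δv = 6050 + 4048 + 4150 = 14248 m/s.

Δv ≈ 14.2 km/s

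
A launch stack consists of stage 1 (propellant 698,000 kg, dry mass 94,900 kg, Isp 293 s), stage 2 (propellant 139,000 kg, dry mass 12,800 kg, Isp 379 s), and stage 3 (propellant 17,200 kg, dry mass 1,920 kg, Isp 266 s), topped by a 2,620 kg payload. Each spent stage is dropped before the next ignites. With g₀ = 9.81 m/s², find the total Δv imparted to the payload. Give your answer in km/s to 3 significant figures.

Δv ≈ 13.8 km/s

Ignition mass of stage 1 = 698,000+94,900 + 139,000+12,800 + 17,200+1,920 + 2,620 = 966,440 kg.
Stage 1: m₀ = 966,440 kg, m_f = 966,440 − 698,000 = 268,440 kg; Δv = 293×9.81×ln(3.6) = 2874.3×1.2810 ≈ 3682 m/s.
Stage 2: m₀ = 173,540 kg, m_f = 173,540 − 139,000 = 34,540 kg; Δv = 379×9.81×ln(5.024) = 3718.0×1.6143 ≈ 6002 m/s.
Stage 3: m₀ = 21,740 kg, m_f = 21,740 − 17,200 = 4,540 kg; Δv = 266×9.81×ln(4.789) = 2609.5×1.5662 ≈ 4087 m/s.
Total Δv = 3682 + 6002 + 4087 = 13771 m/s.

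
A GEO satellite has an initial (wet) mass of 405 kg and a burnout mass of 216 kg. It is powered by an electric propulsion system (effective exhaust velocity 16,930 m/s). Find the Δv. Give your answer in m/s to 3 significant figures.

By the Tsiolkovsky rocket equation, Δv = v_e · ln(m₀/m_f) = 16930.0 × ln(1.875) = 16930.0 × 0.6286 ≈ 10642.3 m/s.

Δv ≈ 10600 m/s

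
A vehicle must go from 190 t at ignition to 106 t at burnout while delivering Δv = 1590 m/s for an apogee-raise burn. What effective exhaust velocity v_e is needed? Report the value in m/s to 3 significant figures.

v_e ≈ 2720 m/s

ln(m₀/m_f) = ln(190000/106000) = ln(1.792) = 0.5836.
Rocket equation: v_e = Δv / ln(m₀/m_f) = 1590 / 0.5836 = 2724.5 m/s.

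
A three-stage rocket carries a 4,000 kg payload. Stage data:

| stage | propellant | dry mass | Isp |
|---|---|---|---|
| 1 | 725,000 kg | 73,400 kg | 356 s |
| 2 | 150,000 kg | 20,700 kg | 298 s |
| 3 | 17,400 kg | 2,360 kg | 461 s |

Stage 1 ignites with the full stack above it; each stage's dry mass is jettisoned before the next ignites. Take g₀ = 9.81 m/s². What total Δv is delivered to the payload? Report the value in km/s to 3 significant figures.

Δv ≈ 14.8 km/s

Ignition mass of stage 1 = 725,000+73,400 + 150,000+20,700 + 17,400+2,360 + 4,000 = 992,860 kg.
Stage 1: m₀ = 992,860 kg, m_f = 992,860 − 725,000 = 267,860 kg; Δv = 356×9.81×ln(3.707) = 3492.4×1.3101 ≈ 4575 m/s.
Stage 2: m₀ = 194,460 kg, m_f = 194,460 − 150,000 = 44,460 kg; Δv = 298×9.81×ln(4.374) = 2923.4×1.4756 ≈ 4314 m/s.
Stage 3: m₀ = 23,760 kg, m_f = 23,760 − 17,400 = 6,360 kg; Δv = 461×9.81×ln(3.736) = 4522.4×1.3180 ≈ 5960 m/s.
Total Δv = 4575 + 4314 + 5960 = 14849 m/s.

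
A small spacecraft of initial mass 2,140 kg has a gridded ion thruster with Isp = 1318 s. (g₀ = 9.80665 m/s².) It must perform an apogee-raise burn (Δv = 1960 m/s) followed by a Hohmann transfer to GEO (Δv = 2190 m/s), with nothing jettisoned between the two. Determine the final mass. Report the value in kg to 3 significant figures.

final mass ≈ 1550 kg

v_e = Isp · g₀ = 1318 × 9.80665 = 12925.2 m/s.
After the first burn: m = 2140 × exp(−1960/12925.2) = 2140 × 0.85930 = 1,838.9 kg.
After the second burn: m = 1,838.9 × exp(−2190/12925.2) = 1,838.9 × 0.84414 = 1,552.29 kg.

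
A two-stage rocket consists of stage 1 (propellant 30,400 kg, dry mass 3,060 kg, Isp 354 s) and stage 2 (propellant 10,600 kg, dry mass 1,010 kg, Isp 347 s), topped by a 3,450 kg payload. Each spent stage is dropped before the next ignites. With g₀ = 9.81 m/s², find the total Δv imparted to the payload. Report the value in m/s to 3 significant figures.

Ignition mass of stage 1 = 30,400+3,060 + 10,600+1,010 + 3,450 = 48,520 kg.
Stage 1: m₀ = 48,520 kg, m_f = 48,520 − 30,400 = 18,120 kg; Δv = 354×9.81×ln(2.678) = 3472.7×0.9850 ≈ 3421 m/s.
Stage 2: m₀ = 15,060 kg, m_f = 15,060 − 10,600 = 4,460 kg; Δv = 347×9.81×ln(3.377) = 3404.1×1.2169 ≈ 4142 m/s.
Total Δv = 3421 + 4142 = 7563 m/s.

Δv ≈ 7560 m/s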